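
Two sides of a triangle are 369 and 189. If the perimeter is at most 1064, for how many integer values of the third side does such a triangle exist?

326

Triangle inequality: 180 < x < 558. Perimeter ≤ 1064 gives x ≤ 1064 − 369 − 189 = 506.
So 180 < x ≤ 506; integers 181 through 506: 326 values.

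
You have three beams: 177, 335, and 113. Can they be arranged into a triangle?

No

The longest side is 335, but the other two sum to only 290.
290 < 335, so the triangle inequality fails.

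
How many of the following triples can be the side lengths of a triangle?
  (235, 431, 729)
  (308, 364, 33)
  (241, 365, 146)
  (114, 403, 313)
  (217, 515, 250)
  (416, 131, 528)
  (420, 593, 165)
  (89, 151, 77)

(235,431,729): 235+431 ≤ 729 → not valid
(33,308,364): 33+308 ≤ 364 → not valid
(146,241,365): 146+241 > 365 → valid
(114,313,403): 114+313 > 403 → valid
(217,250,515): 217+250 ≤ 515 → not valid
(131,416,528): 131+416 > 528 → valid
(165,420,593): 165+420 ≤ 593 → not valid
(77,89,151): 77+89 > 151 → valid
4 of the 8 triples form a triangle.

4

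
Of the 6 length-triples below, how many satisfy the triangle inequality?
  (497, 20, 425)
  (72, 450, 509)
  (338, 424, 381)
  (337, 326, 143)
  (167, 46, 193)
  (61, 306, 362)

(20,425,497): 20+425 ≤ 497 → not valid
(72,450,509): 72+450 > 509 → valid
(338,381,424): 338+381 > 424 → valid
(143,326,337): 143+326 > 337 → valid
(46,167,193): 46+167 > 193 → valid
(61,306,362): 61+306 > 362 → valid
5 of the 6 triples form a triangle.

5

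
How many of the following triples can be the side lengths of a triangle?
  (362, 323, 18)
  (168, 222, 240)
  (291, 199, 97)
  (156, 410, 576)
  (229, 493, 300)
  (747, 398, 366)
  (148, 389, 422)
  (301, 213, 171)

(18,323,362): 18+323 ≤ 362 → not valid
(168,222,240): 168+222 > 240 → valid
(97,199,291): 97+199 > 291 → valid
(156,410,576): 156+410 ≤ 576 → not valid
(229,300,493): 229+300 > 493 → valid
(366,398,747): 366+398 > 747 → valid
(148,389,422): 148+389 > 422 → valid
(171,213,301): 171+213 > 301 → valid
6 of the 8 triples form a triangle.

6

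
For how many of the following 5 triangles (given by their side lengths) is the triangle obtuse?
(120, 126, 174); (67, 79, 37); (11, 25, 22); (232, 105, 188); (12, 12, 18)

4

(120,126,174): 120²+126² = 30276 = 174² → right
(67,79,37): 37²+67² = 5858 < 6241 = 79² → obtuse
(11,25,22): 11²+22² = 605 < 625 = 25² → obtuse
(232,105,188): 105²+188² = 46369 < 53824 = 232² → obtuse
(12,12,18): 12²+12² = 288 < 324 = 18² → obtuse
4 of the 5 are obtuse.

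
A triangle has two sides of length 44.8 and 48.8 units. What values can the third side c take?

4.0 < c < 93.6 (units)

By the triangle inequality, c must be less than 44.8 + 48.8 = 93.6 and greater than |44.8 − 48.8| = 4.0.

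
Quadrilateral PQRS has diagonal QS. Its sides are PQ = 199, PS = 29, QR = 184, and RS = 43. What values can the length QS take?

170 < QS < 227

From triangle PQS: |199 − 29| < QS < 199 + 29, i.e. 170 < QS < 228.
From triangle RQS: 141 < QS < 227.
Both must hold, so QS lies in the intersection.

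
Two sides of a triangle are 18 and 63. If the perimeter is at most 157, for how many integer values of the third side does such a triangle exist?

Triangle inequality: 45 < x < 81. Perimeter ≤ 157 gives x ≤ 157 − 18 − 63 = 76.
So 45 < x ≤ 76; integers 46 through 76: 31 values.

31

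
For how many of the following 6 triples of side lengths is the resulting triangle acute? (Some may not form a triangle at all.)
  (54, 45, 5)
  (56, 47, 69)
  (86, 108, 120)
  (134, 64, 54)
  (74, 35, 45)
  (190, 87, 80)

2

(54,45,5): 5+45 ≤ 54, not a triangle
(56,47,69): 47²+56² = 5345 > 4761 = 69² → acute
(86,108,120): 86²+108² = 19060 > 14400 = 120² → acute
(134,64,54): 54+64 ≤ 134, not a triangle
(74,35,45): 35²+45² = 3250 < 5476 = 74² → obtuse
(190,87,80): 80+87 ≤ 190, not a triangle
2 of the 6 are acute.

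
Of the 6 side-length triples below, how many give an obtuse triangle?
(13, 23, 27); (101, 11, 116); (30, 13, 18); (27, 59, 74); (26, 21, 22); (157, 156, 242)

(13,23,27): 13²+23² = 698 < 729 = 27² → obtuse
(101,11,116): 11+101 ≤ 116, not a triangle
(30,13,18): 13²+18² = 493 < 900 = 30² → obtuse
(27,59,74): 27²+59² = 4210 < 5476 = 74² → obtuse
(26,21,22): 21²+22² = 925 > 676 = 26² → acute
(157,156,242): 156²+157² = 48985 < 58564 = 242² → obtuse
4 of the 6 are obtuse.

4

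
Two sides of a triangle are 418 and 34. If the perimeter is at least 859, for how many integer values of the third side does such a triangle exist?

45

Triangle inequality: 384 < x < 452. Perimeter ≥ 859 gives x ≥ 859 − 418 − 34 = 407.
So 407 ≤ x < 452; integers 407 through 451: 45 values.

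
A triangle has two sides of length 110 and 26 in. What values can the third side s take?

84 < s < 136

By the triangle inequality, s must be less than 110 + 26 = 136 and greater than |110 − 26| = 84.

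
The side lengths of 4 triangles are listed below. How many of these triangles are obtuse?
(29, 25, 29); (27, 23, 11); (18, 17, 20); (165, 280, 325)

1

(29,25,29): 25²+29² = 1466 > 841 = 29² → acute
(27,23,11): 11²+23² = 650 < 729 = 27² → obtuse
(18,17,20): 17²+18² = 613 > 400 = 20² → acute
(165,280,325): 165²+280² = 105625 = 325² → right
1 of the 4 is obtuse.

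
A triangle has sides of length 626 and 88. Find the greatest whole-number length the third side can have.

713

The third side must be strictly less than 626 + 88 = 714.
The largest integer below 714 is 713.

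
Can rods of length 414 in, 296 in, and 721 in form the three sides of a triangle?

The longest side is 721, but the other two sum to only 710.
710 < 721, so the triangle inequality fails.

No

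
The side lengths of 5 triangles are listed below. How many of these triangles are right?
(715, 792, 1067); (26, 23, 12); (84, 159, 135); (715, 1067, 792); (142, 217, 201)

(715,792,1067): 715²+792² = 1138489 = 1067² → right
(26,23,12): 12²+23² = 673 < 676 = 26² → obtuse
(84,159,135): 84²+135² = 25281 = 159² → right
(715,1067,792): 715²+792² = 1138489 = 1067² → right
(142,217,201): 142²+201² = 60565 > 47089 = 217² → acute
3 of the 5 are right.

3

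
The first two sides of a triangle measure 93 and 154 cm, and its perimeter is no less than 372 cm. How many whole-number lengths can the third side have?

122

Triangle inequality: 61 < x < 247. Perimeter ≥ 372 gives x ≥ 372 − 93 − 154 = 125.
So 125 ≤ x < 247; integers 125 through 246: 122 values.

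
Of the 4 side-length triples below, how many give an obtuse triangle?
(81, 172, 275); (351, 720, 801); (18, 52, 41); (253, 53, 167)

1

(81,172,275): 81+172 ≤ 275, not a triangle
(351,720,801): 351²+720² = 641601 = 801² → right
(18,52,41): 18²+41² = 2005 < 2704 = 52² → obtuse
(253,53,167): 53+167 ≤ 253, not a triangle
1 of the 4 is obtuse.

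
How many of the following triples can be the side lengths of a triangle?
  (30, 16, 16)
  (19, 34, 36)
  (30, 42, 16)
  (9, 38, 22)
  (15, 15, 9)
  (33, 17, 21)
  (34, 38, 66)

6

(16,16,30): 16+16 > 30 → valid
(19,34,36): 19+34 > 36 → valid
(16,30,42): 16+30 > 42 → valid
(9,22,38): 9+22 ≤ 38 → not valid
(9,15,15): 9+15 > 15 → valid
(17,21,33): 17+21 > 33 → valid
(34,38,66): 34+38 > 66 → valid
6 of the 7 triples form a triangle.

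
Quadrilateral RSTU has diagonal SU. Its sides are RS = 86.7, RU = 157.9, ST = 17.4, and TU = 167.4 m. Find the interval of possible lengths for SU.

From triangle RSU: |86.7 − 157.9| < SU < 86.7 + 157.9, i.e. 71.2 < SU < 244.6.
From triangle TSU: 150.0 < SU < 184.8.
Both must hold, so SU lies in the intersection.

150.0 < SU < 184.8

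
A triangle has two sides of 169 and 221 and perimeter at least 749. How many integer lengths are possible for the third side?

Triangle inequality: 52 < x < 390. Perimeter ≥ 749 gives x ≥ 749 − 169 − 221 = 359.
So 359 ≤ x < 390; integers 359 through 389: 31 values.

31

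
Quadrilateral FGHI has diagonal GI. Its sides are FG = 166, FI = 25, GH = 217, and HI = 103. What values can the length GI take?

From triangle FGI: |166 − 25| < GI < 166 + 25, i.e. 141 < GI < 191.
From triangle HGI: 114 < GI < 320.
Both must hold, so GI lies in the intersection.

141 < GI < 191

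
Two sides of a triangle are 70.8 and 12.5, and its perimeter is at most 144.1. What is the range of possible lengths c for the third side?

58.3 < c ≤ 60.8

Triangle inequality alone gives 58.3 < c < 83.3.
The perimeter condition gives c ≤ 144.1 − 70.8 − 12.5 = 60.8.
Intersecting the two: 58.3 < c ≤ 60.8.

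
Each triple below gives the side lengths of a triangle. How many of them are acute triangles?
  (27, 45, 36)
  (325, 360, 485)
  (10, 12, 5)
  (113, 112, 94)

1

(27,45,36): 27²+36² = 2025 = 45² → right
(325,360,485): 325²+360² = 235225 = 485² → right
(10,12,5): 5²+10² = 125 < 144 = 12² → obtuse
(113,112,94): 94²+112² = 21380 > 12769 = 113² → acute
1 of the 4 is acute.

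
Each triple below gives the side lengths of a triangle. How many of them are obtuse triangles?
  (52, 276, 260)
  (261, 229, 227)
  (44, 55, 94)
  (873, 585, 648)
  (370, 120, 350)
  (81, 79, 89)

(52,276,260): 52²+260² = 70304 < 76176 = 276² → obtuse
(261,229,227): 227²+229² = 103970 > 68121 = 261² → acute
(44,55,94): 44²+55² = 4961 < 8836 = 94² → obtuse
(873,585,648): 585²+648² = 762129 = 873² → right
(370,120,350): 120²+350² = 136900 = 370² → right
(81,79,89): 79²+81² = 12802 > 7921 = 89² → acute
2 of the 6 are obtuse.

2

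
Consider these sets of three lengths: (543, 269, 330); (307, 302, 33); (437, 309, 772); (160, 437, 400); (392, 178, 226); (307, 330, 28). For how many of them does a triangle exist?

(269,330,543): 269+330 > 543 → valid
(33,302,307): 33+302 > 307 → valid
(309,437,772): 309+437 ≤ 772 → not valid
(160,400,437): 160+400 > 437 → valid
(178,226,392): 178+226 > 392 → valid
(28,307,330): 28+307 > 330 → valid
5 of the 6 triples form a triangle.

5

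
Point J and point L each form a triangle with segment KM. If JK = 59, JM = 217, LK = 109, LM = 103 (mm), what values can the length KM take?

158 < KM < 212

From triangle JKM: |59 − 217| < KM < 59 + 217, i.e. 158 < KM < 276.
From triangle LKM: 6 < KM < 212.
Both must hold, so KM lies in the intersection.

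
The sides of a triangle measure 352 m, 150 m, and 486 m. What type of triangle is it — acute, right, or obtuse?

Compare the square of the longest side to the sum of squares of the other two: 150² + 352² = 146404 < 236196 = 486².

obtuse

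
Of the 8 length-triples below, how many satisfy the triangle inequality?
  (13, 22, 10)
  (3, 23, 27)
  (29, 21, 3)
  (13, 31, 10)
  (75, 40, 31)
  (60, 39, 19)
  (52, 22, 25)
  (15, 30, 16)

2

(10,13,22): 10+13 > 22 → valid
(3,23,27): 3+23 ≤ 27 → not valid
(3,21,29): 3+21 ≤ 29 → not valid
(10,13,31): 10+13 ≤ 31 → not valid
(31,40,75): 31+40 ≤ 75 → not valid
(19,39,60): 19+39 ≤ 60 → not valid
(22,25,52): 22+25 ≤ 52 → not valid
(15,16,30): 15+16 > 30 → valid
2 of the 8 triples form a triangle.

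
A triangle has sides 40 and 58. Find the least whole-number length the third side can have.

19

The third side must be strictly greater than |40 − 58| = 18.
The smallest integer above 18 is 19.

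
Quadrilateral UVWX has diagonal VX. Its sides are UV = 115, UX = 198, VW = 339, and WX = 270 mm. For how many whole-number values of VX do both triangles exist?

229

From triangle UVX: 83 < VX < 313.
From triangle WVX: 69 < VX < 609.
Intersection: 83 < VX < 313, so integers 84 through 312: 229 values.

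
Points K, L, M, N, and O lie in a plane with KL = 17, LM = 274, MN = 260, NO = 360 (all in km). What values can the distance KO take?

The maximum is all hops collinear in one direction: 17 + 274 + 260 + 360 = 911.
The longest hop is 360; the others sum to 551. Since 360 ≤ 551, the path can fold back on itself completely, so the minimum distance is 0.

0 ≤ KO ≤ 911 km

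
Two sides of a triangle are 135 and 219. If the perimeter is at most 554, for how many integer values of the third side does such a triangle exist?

116

Triangle inequality: 84 < x < 354. Perimeter ≤ 554 gives x ≤ 554 − 135 − 219 = 200.
So 84 < x ≤ 200; integers 85 through 200: 116 values.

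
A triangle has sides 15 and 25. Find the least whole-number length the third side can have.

11

The third side must be strictly greater than |15 − 25| = 10.
The smallest integer above 10 is 11.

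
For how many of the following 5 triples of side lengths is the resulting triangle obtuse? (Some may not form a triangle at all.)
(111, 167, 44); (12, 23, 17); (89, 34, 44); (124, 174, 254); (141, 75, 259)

(111,167,44): 44+111 ≤ 167, not a triangle
(12,23,17): 12²+17² = 433 < 529 = 23² → obtuse
(89,34,44): 34+44 ≤ 89, not a triangle
(124,174,254): 124²+174² = 45652 < 64516 = 254² → obtuse
(141,75,259): 75+141 ≤ 259, not a triangle
2 of the 5 are obtuse.

2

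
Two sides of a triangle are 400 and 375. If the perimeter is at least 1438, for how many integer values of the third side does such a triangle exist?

112

Triangle inequality: 25 < x < 775. Perimeter ≥ 1438 gives x ≥ 1438 − 400 − 375 = 663.
So 663 ≤ x < 775; integers 663 through 774: 112 values.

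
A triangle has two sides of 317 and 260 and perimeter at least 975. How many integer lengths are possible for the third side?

Triangle inequality: 57 < x < 577. Perimeter ≥ 975 gives x ≥ 975 − 317 − 260 = 398.
So 398 ≤ x < 577; integers 398 through 576: 179 values.

179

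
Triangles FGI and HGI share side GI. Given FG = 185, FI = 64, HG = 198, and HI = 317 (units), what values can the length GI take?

From triangle FGI: |185 − 64| < GI < 185 + 64, i.e. 121 < GI < 249.
From triangle HGI: 119 < GI < 515.
Both must hold, so GI lies in the intersection.

121 < GI < 249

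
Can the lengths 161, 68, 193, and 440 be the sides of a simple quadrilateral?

No

For a quadrilateral, each side must be shorter than the sum of the others.
Here the longest side is 440, but the remaining 3 sides sum to only 422.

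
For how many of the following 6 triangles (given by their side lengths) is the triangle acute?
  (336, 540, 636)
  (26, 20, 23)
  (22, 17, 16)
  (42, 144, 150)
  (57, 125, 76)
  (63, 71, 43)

(336,540,636): 336²+540² = 404496 = 636² → right
(26,20,23): 20²+23² = 929 > 676 = 26² → acute
(22,17,16): 16²+17² = 545 > 484 = 22² → acute
(42,144,150): 42²+144² = 22500 = 150² → right
(57,125,76): 57²+76² = 9025 < 15625 = 125² → obtuse
(63,71,43): 43²+63² = 5818 > 5041 = 71² → acute
3 of the 6 are acute.

3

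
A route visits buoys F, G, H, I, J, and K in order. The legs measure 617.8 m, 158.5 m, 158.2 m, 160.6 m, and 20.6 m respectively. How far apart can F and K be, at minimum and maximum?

The maximum is all hops collinear in one direction: 617.8 + 158.5 + 158.2 + 160.6 + 20.6 = 1115.7.
The longest hop is 617.8; the others sum to 497.9. Folding the others back against it leaves at least 617.8 − 497.9 = 119.9.

119.9 ≤ FK ≤ 1115.7 m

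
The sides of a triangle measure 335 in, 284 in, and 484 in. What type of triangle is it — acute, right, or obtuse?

Compare the square of the longest side to the sum of squares of the other two: 284² + 335² = 192881 < 234256 = 484².

obtuse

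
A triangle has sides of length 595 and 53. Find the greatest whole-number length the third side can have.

647

The third side must be strictly less than 595 + 53 = 648.
The largest integer below 648 is 647.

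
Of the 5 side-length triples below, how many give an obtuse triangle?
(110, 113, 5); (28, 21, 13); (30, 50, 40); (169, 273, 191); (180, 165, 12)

(110,113,5): 5²+110² = 12125 < 12769 = 113² → obtuse
(28,21,13): 13²+21² = 610 < 784 = 28² → obtuse
(30,50,40): 30²+40² = 2500 = 50² → right
(169,273,191): 169²+191² = 65042 < 74529 = 273² → obtuse
(180,165,12): 12+165 ≤ 180, not a triangle
3 of the 5 are obtuse.

3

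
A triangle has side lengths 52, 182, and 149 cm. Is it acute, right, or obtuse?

obtuse

Compare the square of the longest side to the sum of squares of the other two: 52² + 149² = 24905 < 33124 = 182².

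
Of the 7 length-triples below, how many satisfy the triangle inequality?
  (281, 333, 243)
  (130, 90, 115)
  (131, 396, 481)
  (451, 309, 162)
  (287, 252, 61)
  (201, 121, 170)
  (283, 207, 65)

(243,281,333): 243+281 > 333 → valid
(90,115,130): 90+115 > 130 → valid
(131,396,481): 131+396 > 481 → valid
(162,309,451): 162+309 > 451 → valid
(61,252,287): 61+252 > 287 → valid
(121,170,201): 121+170 > 201 → valid
(65,207,283): 65+207 ≤ 283 → not valid
6 of the 7 triples form a triangle.

6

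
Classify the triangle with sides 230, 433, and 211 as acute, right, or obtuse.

obtuse

Compare the square of the longest side to the sum of squares of the other two: 211² + 230² = 97421 < 187489 = 433².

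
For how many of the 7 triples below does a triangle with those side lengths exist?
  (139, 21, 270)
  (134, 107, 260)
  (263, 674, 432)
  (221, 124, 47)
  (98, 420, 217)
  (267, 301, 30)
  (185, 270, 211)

(21,139,270): 21+139 ≤ 270 → not valid
(107,134,260): 107+134 ≤ 260 → not valid
(263,432,674): 263+432 > 674 → valid
(47,124,221): 47+124 ≤ 221 → not valid
(98,217,420): 98+217 ≤ 420 → not valid
(30,267,301): 30+267 ≤ 301 → not valid
(185,211,270): 185+211 > 270 → valid
2 of the 7 triples form a triangle.

2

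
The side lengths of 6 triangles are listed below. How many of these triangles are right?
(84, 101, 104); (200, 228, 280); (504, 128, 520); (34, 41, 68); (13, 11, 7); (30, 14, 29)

(84,101,104): 84²+101² = 17257 > 10816 = 104² → acute
(200,228,280): 200²+228² = 91984 > 78400 = 280² → acute
(504,128,520): 128²+504² = 270400 = 520² → right
(34,41,68): 34²+41² = 2837 < 4624 = 68² → obtuse
(13,11,7): 7²+11² = 170 > 169 = 13² → acute
(30,14,29): 14²+29² = 1037 > 900 = 30² → acute
1 of the 6 is right.

1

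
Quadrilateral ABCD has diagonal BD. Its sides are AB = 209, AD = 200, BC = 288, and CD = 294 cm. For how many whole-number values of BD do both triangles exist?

From triangle ABD: 9 < BD < 409.
From triangle CBD: 6 < BD < 582.
Intersection: 9 < BD < 409, so integers 10 through 408: 399 values.

399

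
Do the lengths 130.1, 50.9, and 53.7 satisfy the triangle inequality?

No

The longest side is 130.1, but the other two sum to only 104.6.
104.6 < 130.1, so the triangle inequality fails.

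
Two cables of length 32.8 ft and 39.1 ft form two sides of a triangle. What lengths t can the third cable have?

By the triangle inequality, t must be less than 32.8 + 39.1 = 71.9 and greater than |32.8 − 39.1| = 6.3.

6.3 < t < 71.9 (ft)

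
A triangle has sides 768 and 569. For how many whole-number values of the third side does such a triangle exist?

The third side lies in the open interval (199, 1337).
Integers from 200 to 1336 inclusive: 1336 − 200 + 1 = 1137.

1137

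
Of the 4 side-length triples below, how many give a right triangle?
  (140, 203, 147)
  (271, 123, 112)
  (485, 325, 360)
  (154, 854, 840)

3

(140,203,147): 140²+147² = 41209 = 203² → right
(271,123,112): 112+123 ≤ 271, not a triangle
(485,325,360): 325²+360² = 235225 = 485² → right
(154,854,840): 154²+840² = 729316 = 854² → right
3 of the 4 are right.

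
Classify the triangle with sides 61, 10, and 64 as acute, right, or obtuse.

obtuse

Compare the square of the longest side to the sum of squares of the other two: 10² + 61² = 3821 < 4096 = 64².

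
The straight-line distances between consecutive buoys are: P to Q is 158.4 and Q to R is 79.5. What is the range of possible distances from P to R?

By the triangle inequality, |158.4 − 79.5| ≤ PR ≤ 158.4 + 79.5.

78.9 ≤ PR ≤ 237.9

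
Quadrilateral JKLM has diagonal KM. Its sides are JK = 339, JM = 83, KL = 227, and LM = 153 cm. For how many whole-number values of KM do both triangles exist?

From triangle JKM: 256 < KM < 422.
From triangle LKM: 74 < KM < 380.
Intersection: 256 < KM < 380, so integers 257 through 379: 123 values.

123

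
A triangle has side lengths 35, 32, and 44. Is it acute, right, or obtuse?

acute

Compare the square of the longest side to the sum of squares of the other two: 32² + 35² = 2249 > 1936 = 44².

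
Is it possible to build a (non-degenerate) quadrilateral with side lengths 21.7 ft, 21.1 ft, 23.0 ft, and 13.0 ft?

Yes

A quadrilateral exists iff every side is shorter than the sum of the others — equivalently, the longest side is less than the sum of the rest.
Longest side 23.0 < 55.8 (sum of the remaining 3), so yes.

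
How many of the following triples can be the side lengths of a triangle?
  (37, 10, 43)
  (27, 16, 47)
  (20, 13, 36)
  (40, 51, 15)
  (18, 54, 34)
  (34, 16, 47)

3

(10,37,43): 10+37 > 43 → valid
(16,27,47): 16+27 ≤ 47 → not valid
(13,20,36): 13+20 ≤ 36 → not valid
(15,40,51): 15+40 > 51 → valid
(18,34,54): 18+34 ≤ 54 → not valid
(16,34,47): 16+34 > 47 → valid
3 of the 6 triples form a triangle.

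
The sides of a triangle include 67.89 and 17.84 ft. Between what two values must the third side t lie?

50.05 < t < 85.73 (ft)

By the triangle inequality, t must be less than 67.89 + 17.84 = 85.73 and greater than |67.89 − 17.84| = 50.05.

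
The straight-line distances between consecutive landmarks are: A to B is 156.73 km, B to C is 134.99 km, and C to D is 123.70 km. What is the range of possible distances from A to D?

0 ≤ AD ≤ 415.42 km

The maximum is all hops collinear in one direction: 156.73 + 134.99 + 123.70 = 415.42.
The longest hop is 156.73; the others sum to 258.69. Since 156.73 ≤ 258.69, the path can fold back on itself completely, so the minimum distance is 0.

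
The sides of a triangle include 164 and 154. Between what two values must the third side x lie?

10 < x < 318

By the triangle inequality, x must be less than 164 + 154 = 318 and greater than |164 − 154| = 10.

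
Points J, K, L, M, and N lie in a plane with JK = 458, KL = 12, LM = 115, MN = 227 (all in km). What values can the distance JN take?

104 ≤ JN ≤ 812 km

The maximum is all hops collinear in one direction: 458 + 12 + 115 + 227 = 812.
The longest hop is 458; the others sum to 354. Folding the others back against it leaves at least 458 − 354 = 104.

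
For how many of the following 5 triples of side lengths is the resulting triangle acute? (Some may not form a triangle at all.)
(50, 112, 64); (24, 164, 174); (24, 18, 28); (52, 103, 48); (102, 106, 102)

2

(50,112,64): 50²+64² = 6596 < 12544 = 112² → obtuse
(24,164,174): 24²+164² = 27472 < 30276 = 174² → obtuse
(24,18,28): 18²+24² = 900 > 784 = 28² → acute
(52,103,48): 48+52 ≤ 103, not a triangle
(102,106,102): 102²+102² = 20808 > 11236 = 106² → acute
2 of the 5 are acute.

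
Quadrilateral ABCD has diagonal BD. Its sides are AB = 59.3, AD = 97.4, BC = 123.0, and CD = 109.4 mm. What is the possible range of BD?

From triangle ABD: |59.3 − 97.4| < BD < 59.3 + 97.4, i.e. 38.1 < BD < 156.7.
From triangle CBD: 13.6 < BD < 232.4.
Both must hold, so BD lies in the intersection.

38.1 < BD < 156.7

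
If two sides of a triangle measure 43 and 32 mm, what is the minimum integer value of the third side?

The third side must be strictly greater than |43 − 32| = 11.
The smallest integer above 11 is 12.

12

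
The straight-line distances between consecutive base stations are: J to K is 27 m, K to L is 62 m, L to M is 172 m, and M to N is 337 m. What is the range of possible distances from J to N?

76 ≤ JN ≤ 598 m

The maximum is all hops collinear in one direction: 27 + 62 + 172 + 337 = 598.
The longest hop is 337; the others sum to 261. Folding the others back against it leaves at least 337 − 261 = 76.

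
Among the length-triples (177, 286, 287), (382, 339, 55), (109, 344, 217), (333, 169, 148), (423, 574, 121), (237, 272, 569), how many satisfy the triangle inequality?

2

(177,286,287): 177+286 > 287 → valid
(55,339,382): 55+339 > 382 → valid
(109,217,344): 109+217 ≤ 344 → not valid
(148,169,333): 148+169 ≤ 333 → not valid
(121,423,574): 121+423 ≤ 574 → not valid
(237,272,569): 237+272 ≤ 569 → not valid
2 of the 6 triples form a triangle.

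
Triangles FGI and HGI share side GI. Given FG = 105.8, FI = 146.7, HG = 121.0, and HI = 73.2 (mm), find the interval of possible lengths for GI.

From triangle FGI: |105.8 − 146.7| < GI < 105.8 + 146.7, i.e. 40.9 < GI < 252.5.
From triangle HGI: 47.8 < GI < 194.2.
Both must hold, so GI lies in the intersection.

47.8 < GI < 194.2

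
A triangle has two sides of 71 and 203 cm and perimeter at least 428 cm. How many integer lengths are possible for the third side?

Triangle inequality: 132 < x < 274. Perimeter ≥ 428 gives x ≥ 428 − 71 − 203 = 154.
So 154 ≤ x < 274; integers 154 through 273: 120 values.

120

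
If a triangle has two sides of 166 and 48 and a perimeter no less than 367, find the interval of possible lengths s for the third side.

Triangle inequality alone gives 118 < s < 214.
The perimeter condition gives s ≥ 367 − 166 − 48 = 153.
Intersecting the two: 153 ≤ s < 214.

153 ≤ s < 214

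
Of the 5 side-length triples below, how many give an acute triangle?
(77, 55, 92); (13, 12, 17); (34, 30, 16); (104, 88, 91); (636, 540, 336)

(77,55,92): 55²+77² = 8954 > 8464 = 92² → acute
(13,12,17): 12²+13² = 313 > 289 = 17² → acute
(34,30,16): 16²+30² = 1156 = 34² → right
(104,88,91): 88²+91² = 16025 > 10816 = 104² → acute
(636,540,336): 336²+540² = 404496 = 636² → right
3 of the 5 are acute.

3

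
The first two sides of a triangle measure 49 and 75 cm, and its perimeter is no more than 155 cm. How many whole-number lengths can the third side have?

Triangle inequality: 26 < x < 124. Perimeter ≤ 155 gives x ≤ 155 − 49 − 75 = 31.
So 26 < x ≤ 31; integers 27 through 31: 5 values.

5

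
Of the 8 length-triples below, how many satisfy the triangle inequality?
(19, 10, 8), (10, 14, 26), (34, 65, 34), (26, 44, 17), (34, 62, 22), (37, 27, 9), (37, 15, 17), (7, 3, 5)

(8,10,19): 8+10 ≤ 19 → not valid
(10,14,26): 10+14 ≤ 26 → not valid
(34,34,65): 34+34 > 65 → valid
(17,26,44): 17+26 ≤ 44 → not valid
(22,34,62): 22+34 ≤ 62 → not valid
(9,27,37): 9+27 ≤ 37 → not valid
(15,17,37): 15+17 ≤ 37 → not valid
(3,5,7): 3+5 > 7 → valid
2 of the 8 triples form a triangle.

2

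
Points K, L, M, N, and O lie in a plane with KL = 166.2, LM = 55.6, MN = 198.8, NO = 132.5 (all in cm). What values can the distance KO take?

0 ≤ KO ≤ 553.1 cm

The maximum is all hops collinear in one direction: 166.2 + 55.6 + 198.8 + 132.5 = 553.1.
The longest hop is 198.8; the others sum to 354.3. Since 198.8 ≤ 354.3, the path can fold back on itself completely, so the minimum distance is 0.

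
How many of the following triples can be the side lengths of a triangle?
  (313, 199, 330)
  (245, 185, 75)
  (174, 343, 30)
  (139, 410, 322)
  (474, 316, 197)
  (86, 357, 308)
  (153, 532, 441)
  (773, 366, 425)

7

(199,313,330): 199+313 > 330 → valid
(75,185,245): 75+185 > 245 → valid
(30,174,343): 30+174 ≤ 343 → not valid
(139,322,410): 139+322 > 410 → valid
(197,316,474): 197+316 > 474 → valid
(86,308,357): 86+308 > 357 → valid
(153,441,532): 153+441 > 532 → valid
(366,425,773): 366+425 > 773 → valid
7 of the 8 triples form a triangle.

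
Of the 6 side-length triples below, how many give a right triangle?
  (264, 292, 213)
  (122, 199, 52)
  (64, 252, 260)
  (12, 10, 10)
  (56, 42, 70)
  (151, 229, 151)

2

(264,292,213): 213²+264² = 115065 > 85264 = 292² → acute
(122,199,52): 52+122 ≤ 199, not a triangle
(64,252,260): 64²+252² = 67600 = 260² → right
(12,10,10): 10²+10² = 200 > 144 = 12² → acute
(56,42,70): 42²+56² = 4900 = 70² → right
(151,229,151): 151²+151² = 45602 < 52441 = 229² → obtuse
2 of the 6 are right.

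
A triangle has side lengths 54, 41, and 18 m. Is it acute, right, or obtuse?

Compare the square of the longest side to the sum of squares of the other two: 18² + 41² = 2005 < 2916 = 54².

obtuse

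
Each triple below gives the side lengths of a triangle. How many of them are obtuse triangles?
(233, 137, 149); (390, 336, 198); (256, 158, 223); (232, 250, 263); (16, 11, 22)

(233,137,149): 137²+149² = 40970 < 54289 = 233² → obtuse
(390,336,198): 198²+336² = 152100 = 390² → right
(256,158,223): 158²+223² = 74693 > 65536 = 256² → acute
(232,250,263): 232²+250² = 116324 > 69169 = 263² → acute
(16,11,22): 11²+16² = 377 < 484 = 22² → obtuse
2 of the 5 are obtuse.

2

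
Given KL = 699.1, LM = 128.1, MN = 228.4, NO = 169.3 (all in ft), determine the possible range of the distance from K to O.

The maximum is all hops collinear in one direction: 699.1 + 128.1 + 228.4 + 169.3 = 1224.9.
The longest hop is 699.1; the others sum to 525.8. Folding the others back against it leaves at least 699.1 − 525.8 = 173.3.

173.3 ≤ KO ≤ 1224.9 ft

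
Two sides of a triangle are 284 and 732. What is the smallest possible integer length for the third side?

The third side must be strictly greater than |284 − 732| = 448.
The smallest integer above 448 is 449.

449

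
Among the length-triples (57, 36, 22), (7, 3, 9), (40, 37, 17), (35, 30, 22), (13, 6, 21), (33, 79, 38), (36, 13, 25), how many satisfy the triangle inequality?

5

(22,36,57): 22+36 > 57 → valid
(3,7,9): 3+7 > 9 → valid
(17,37,40): 17+37 > 40 → valid
(22,30,35): 22+30 > 35 → valid
(6,13,21): 6+13 ≤ 21 → not valid
(33,38,79): 33+38 ≤ 79 → not valid
(13,25,36): 13+25 > 36 → valid
5 of the 7 triples form a triangle.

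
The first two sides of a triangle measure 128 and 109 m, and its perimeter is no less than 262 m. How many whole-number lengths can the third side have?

Triangle inequality: 19 < x < 237. Perimeter ≥ 262 gives x ≥ 262 − 128 − 109 = 25.
So 25 ≤ x < 237; integers 25 through 236: 212 values.

212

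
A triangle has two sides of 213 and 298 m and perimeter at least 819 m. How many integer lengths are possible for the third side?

Triangle inequality: 85 < x < 511. Perimeter ≥ 819 gives x ≥ 819 − 213 − 298 = 308.
So 308 ≤ x < 511; integers 308 through 510: 203 values.

203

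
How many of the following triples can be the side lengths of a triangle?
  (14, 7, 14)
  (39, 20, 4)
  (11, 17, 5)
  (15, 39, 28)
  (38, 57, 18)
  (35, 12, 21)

(7,14,14): 7+14 > 14 → valid
(4,20,39): 4+20 ≤ 39 → not valid
(5,11,17): 5+11 ≤ 17 → not valid
(15,28,39): 15+28 > 39 → valid
(18,38,57): 18+38 ≤ 57 → not valid
(12,21,35): 12+21 ≤ 35 → not valid
2 of the 6 triples form a triangle.

2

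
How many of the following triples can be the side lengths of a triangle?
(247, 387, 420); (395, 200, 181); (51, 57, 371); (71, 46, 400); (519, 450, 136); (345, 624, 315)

(247,387,420): 247+387 > 420 → valid
(181,200,395): 181+200 ≤ 395 → not valid
(51,57,371): 51+57 ≤ 371 → not valid
(46,71,400): 46+71 ≤ 400 → not valid
(136,450,519): 136+450 > 519 → valid
(315,345,624): 315+345 > 624 → valid
3 of the 6 triples form a triangle.

3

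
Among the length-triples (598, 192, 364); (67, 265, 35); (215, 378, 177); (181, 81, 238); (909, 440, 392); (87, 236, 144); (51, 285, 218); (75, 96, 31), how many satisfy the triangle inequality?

3

(192,364,598): 192+364 ≤ 598 → not valid
(35,67,265): 35+67 ≤ 265 → not valid
(177,215,378): 177+215 > 378 → valid
(81,181,238): 81+181 > 238 → valid
(392,440,909): 392+440 ≤ 909 → not valid
(87,144,236): 87+144 ≤ 236 → not valid
(51,218,285): 51+218 ≤ 285 → not valid
(31,75,96): 31+75 > 96 → valid
3 of the 8 triples form a triangle.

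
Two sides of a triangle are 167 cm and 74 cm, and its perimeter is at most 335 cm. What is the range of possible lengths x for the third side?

Triangle inequality alone gives 93 < x < 241.
The perimeter condition gives x ≤ 335 − 167 − 74 = 94.
Intersecting the two: 93 < x ≤ 94.

93 < x ≤ 94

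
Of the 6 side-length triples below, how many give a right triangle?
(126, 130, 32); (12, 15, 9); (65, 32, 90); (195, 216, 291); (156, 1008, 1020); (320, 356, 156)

5

(126,130,32): 32²+126² = 16900 = 130² → right
(12,15,9): 9²+12² = 225 = 15² → right
(65,32,90): 32²+65² = 5249 < 8100 = 90² → obtuse
(195,216,291): 195²+216² = 84681 = 291² → right
(156,1008,1020): 156²+1008² = 1040400 = 1020² → right
(320,356,156): 156²+320² = 126736 = 356² → right
5 of the 6 are right.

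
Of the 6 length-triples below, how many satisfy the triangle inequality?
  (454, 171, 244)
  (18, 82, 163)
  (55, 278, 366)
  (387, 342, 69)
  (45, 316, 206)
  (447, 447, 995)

1

(171,244,454): 171+244 ≤ 454 → not valid
(18,82,163): 18+82 ≤ 163 → not valid
(55,278,366): 55+278 ≤ 366 → not valid
(69,342,387): 69+342 > 387 → valid
(45,206,316): 45+206 ≤ 316 → not valid
(447,447,995): 447+447 ≤ 995 → not valid
1 of the 6 triples forms a triangle.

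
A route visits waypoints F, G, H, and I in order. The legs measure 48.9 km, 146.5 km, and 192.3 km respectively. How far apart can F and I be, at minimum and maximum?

The maximum is all hops collinear in one direction: 48.9 + 146.5 + 192.3 = 387.7.
The longest hop is 192.3; the others sum to 195.4. Since 192.3 ≤ 195.4, the path can fold back on itself completely, so the minimum distance is 0.

0 ≤ FI ≤ 387.7 km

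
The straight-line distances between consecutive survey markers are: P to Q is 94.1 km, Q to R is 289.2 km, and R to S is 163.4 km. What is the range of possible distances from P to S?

The maximum is all hops collinear in one direction: 94.1 + 289.2 + 163.4 = 546.7.
The longest hop is 289.2; the others sum to 257.5. Folding the others back against it leaves at least 289.2 − 257.5 = 31.7.

31.7 ≤ PS ≤ 546.7 km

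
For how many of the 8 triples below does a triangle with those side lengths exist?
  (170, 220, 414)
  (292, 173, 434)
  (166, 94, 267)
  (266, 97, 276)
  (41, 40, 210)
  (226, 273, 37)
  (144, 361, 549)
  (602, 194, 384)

2

(170,220,414): 170+220 ≤ 414 → not valid
(173,292,434): 173+292 > 434 → valid
(94,166,267): 94+166 ≤ 267 → not valid
(97,266,276): 97+266 > 276 → valid
(40,41,210): 40+41 ≤ 210 → not valid
(37,226,273): 37+226 ≤ 273 → not valid
(144,361,549): 144+361 ≤ 549 → not valid
(194,384,602): 194+384 ≤ 602 → not valid
2 of the 8 triples form a triangle.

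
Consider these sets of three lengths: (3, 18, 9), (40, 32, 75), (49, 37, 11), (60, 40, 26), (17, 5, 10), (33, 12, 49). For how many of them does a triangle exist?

1

(3,9,18): 3+9 ≤ 18 → not valid
(32,40,75): 32+40 ≤ 75 → not valid
(11,37,49): 11+37 ≤ 49 → not valid
(26,40,60): 26+40 > 60 → valid
(5,10,17): 5+10 ≤ 17 → not valid
(12,33,49): 12+33 ≤ 49 → not valid
1 of the 6 triples forms a triangle.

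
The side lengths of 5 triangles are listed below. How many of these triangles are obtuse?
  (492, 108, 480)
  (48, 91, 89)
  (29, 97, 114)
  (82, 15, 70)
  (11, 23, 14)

(492,108,480): 108²+480² = 242064 = 492² → right
(48,91,89): 48²+89² = 10225 > 8281 = 91² → acute
(29,97,114): 29²+97² = 10250 < 12996 = 114² → obtuse
(82,15,70): 15²+70² = 5125 < 6724 = 82² → obtuse
(11,23,14): 11²+14² = 317 < 529 = 23² → obtuse
3 of the 5 are obtuse.

3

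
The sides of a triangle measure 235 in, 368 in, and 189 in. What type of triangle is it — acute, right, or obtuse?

Compare the square of the longest side to the sum of squares of the other two: 189² + 235² = 90946 < 135424 = 368².

obtuse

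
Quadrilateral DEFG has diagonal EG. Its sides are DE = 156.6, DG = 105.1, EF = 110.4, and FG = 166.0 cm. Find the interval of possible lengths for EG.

55.6 < EG < 261.7

From triangle DEG: |156.6 − 105.1| < EG < 156.6 + 105.1, i.e. 51.5 < EG < 261.7.
From triangle FEG: 55.6 < EG < 276.4.
Both must hold, so EG lies in the intersection.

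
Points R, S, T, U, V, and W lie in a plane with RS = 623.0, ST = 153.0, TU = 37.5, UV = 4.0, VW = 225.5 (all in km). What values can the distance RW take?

203.0 ≤ RW ≤ 1043.0 km

The maximum is all hops collinear in one direction: 623.0 + 153.0 + 37.5 + 4.0 + 225.5 = 1043.0.
The longest hop is 623.0; the others sum to 420.0. Folding the others back against it leaves at least 623.0 − 420.0 = 203.0.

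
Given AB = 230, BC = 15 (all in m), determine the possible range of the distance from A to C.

By the triangle inequality, |230 − 15| ≤ AC ≤ 230 + 15.

215 ≤ AC ≤ 245 m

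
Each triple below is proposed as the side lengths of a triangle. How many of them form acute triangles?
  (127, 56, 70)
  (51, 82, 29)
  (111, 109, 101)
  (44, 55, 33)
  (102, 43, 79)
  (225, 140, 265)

1

(127,56,70): 56+70 ≤ 127, not a triangle
(51,82,29): 29+51 ≤ 82, not a triangle
(111,109,101): 101²+109² = 22082 > 12321 = 111² → acute
(44,55,33): 33²+44² = 3025 = 55² → right
(102,43,79): 43²+79² = 8090 < 10404 = 102² → obtuse
(225,140,265): 140²+225² = 70225 = 265² → right
1 of the 6 is acute.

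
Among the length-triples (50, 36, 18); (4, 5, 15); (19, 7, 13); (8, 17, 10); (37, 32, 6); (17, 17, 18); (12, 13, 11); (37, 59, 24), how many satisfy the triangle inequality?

(18,36,50): 18+36 > 50 → valid
(4,5,15): 4+5 ≤ 15 → not valid
(7,13,19): 7+13 > 19 → valid
(8,10,17): 8+10 > 17 → valid
(6,32,37): 6+32 > 37 → valid
(17,17,18): 17+17 > 18 → valid
(11,12,13): 11+12 > 13 → valid
(24,37,59): 24+37 > 59 → valid
7 of the 8 triples form a triangle.

7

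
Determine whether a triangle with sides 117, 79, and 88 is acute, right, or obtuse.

acute

Compare the square of the longest side to the sum of squares of the other two: 79² + 88² = 13985 > 13689 = 117².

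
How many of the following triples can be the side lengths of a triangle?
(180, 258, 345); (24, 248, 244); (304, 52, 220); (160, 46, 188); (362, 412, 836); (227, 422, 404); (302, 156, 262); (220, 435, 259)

6

(180,258,345): 180+258 > 345 → valid
(24,244,248): 24+244 > 248 → valid
(52,220,304): 52+220 ≤ 304 → not valid
(46,160,188): 46+160 > 188 → valid
(362,412,836): 362+412 ≤ 836 → not valid
(227,404,422): 227+404 > 422 → valid
(156,262,302): 156+262 > 302 → valid
(220,259,435): 220+259 > 435 → valid
6 of the 8 triples form a triangle.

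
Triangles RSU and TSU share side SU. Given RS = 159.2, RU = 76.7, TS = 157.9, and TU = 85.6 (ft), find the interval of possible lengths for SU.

From triangle RSU: |159.2 − 76.7| < SU < 159.2 + 76.7, i.e. 82.5 < SU < 235.9.
From triangle TSU: 72.3 < SU < 243.5.
Both must hold, so SU lies in the intersection.

82.5 < SU < 235.9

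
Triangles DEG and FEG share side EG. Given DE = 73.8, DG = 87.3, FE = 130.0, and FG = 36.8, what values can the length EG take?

From triangle DEG: |73.8 − 87.3| < EG < 73.8 + 87.3, i.e. 13.5 < EG < 161.1.
From triangle FEG: 93.2 < EG < 166.8.
Both must hold, so EG lies in the intersection.

93.2 < EG < 161.1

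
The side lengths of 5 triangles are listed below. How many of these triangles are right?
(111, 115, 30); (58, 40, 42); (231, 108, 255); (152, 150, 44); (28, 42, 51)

2

(111,115,30): 30²+111² = 13221 < 13225 = 115² → obtuse
(58,40,42): 40²+42² = 3364 = 58² → right
(231,108,255): 108²+231² = 65025 = 255² → right
(152,150,44): 44²+150² = 24436 > 23104 = 152² → acute
(28,42,51): 28²+42² = 2548 < 2601 = 51² → obtuse
2 of the 5 are right.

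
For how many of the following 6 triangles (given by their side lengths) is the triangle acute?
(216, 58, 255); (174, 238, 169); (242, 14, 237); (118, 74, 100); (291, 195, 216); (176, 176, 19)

(216,58,255): 58²+216² = 50020 < 65025 = 255² → obtuse
(174,238,169): 169²+174² = 58837 > 56644 = 238² → acute
(242,14,237): 14²+237² = 56365 < 58564 = 242² → obtuse
(118,74,100): 74²+100² = 15476 > 13924 = 118² → acute
(291,195,216): 195²+216² = 84681 = 291² → right
(176,176,19): 19²+176² = 31337 > 30976 = 176² → acute
3 of the 6 are acute.

3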